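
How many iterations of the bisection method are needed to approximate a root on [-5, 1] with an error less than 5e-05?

We need (b-a)/2^n ≤ 5e-05
(1 - (-5))/2^n ≤ 5e-05
6/2^n ≤ 5e-05
2^n ≥ 120000
n ≥ log₂(120000) = 16.87
n ≥ 17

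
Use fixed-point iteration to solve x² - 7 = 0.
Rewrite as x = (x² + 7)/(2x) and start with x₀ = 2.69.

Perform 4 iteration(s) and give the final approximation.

Equation: x² - 7 = 0
Fixed-point form: x = (x² + 7)/(2x)
x₀ = 2.69

x_1 = g(2.690000) = 2.646115
x_2 = g(2.646115) = 2.645751
x_3 = g(2.645751) = 2.645751
x_4 = g(2.645751) = 2.645751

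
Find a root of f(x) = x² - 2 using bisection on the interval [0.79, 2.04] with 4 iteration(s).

f(x) = x² - 2
Initial interval: [0.79, 2.04]

Iteration 1:
  c_1 = (0.790000 + 2.040000)/2 = 1.415000
  f(c_1) = f(1.415000) = 0.002225
  f(a) × f(c) < 0, new interval: [0.790000, 1.415000]
Iteration 2:
  c_2 = (0.790000 + 1.415000)/2 = 1.102500
  f(c_2) = f(1.102500) = -0.784494
  f(a) × f(c) ≥ 0, new interval: [1.102500, 1.415000]
Iteration 3:
  c_3 = (1.102500 + 1.415000)/2 = 1.258750
  f(c_3) = f(1.258750) = -0.415548
  f(a) × f(c) ≥ 0, new interval: [1.258750, 1.415000]
Iteration 4:
  c_4 = (1.258750 + 1.415000)/2 = 1.336875
  f(c_4) = f(1.336875) = -0.212765
  f(a) × f(c) ≥ 0, new interval: [1.336875, 1.415000]

After 4 iteration(s), the approximation is c_4 = 1.336875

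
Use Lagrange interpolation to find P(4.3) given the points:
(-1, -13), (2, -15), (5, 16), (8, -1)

Lagrange interpolation formula:
P(x) = Σ yᵢ × Lᵢ(x)
where Lᵢ(x) = Π_{j≠i} (x - xⱼ)/(xᵢ - xⱼ)

L_0(4.3) = (4.3 - 2)/(-1 - 2) × (4.3 - 5)/(-1 - 5) × (4.3 - 8)/(-1 - 8) = -0.036772
L_1(4.3) = (4.3 - (-1))/(2 - (-1)) × (4.3 - 5)/(2 - 5) × (4.3 - 8)/(2 - 8) = 0.254204
L_2(4.3) = (4.3 - (-1))/(5 - (-1)) × (4.3 - 2)/(5 - 2) × (4.3 - 8)/(5 - 8) = 0.835241
L_3(4.3) = (4.3 - (-1))/(8 - (-1)) × (4.3 - 2)/(8 - 2) × (4.3 - 5)/(8 - 5) = -0.052673

P(4.3) = (-13)×L_0(4.3) + (-15)×L_1(4.3) + 16×L_2(4.3) + (-1)×L_3(4.3)
P(4.3) = 10.081500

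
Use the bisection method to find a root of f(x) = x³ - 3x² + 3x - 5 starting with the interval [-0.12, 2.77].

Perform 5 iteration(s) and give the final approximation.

f(x) = x³ - 3x² + 3x - 5
Initial interval: [-0.12, 2.77]

Iteration 1:
  c_1 = (-0.120000 + 2.770000)/2 = 1.325000
  f(c_1) = f(1.325000) = -3.965672
  f(a) × f(c) ≥ 0, new interval: [1.325000, 2.770000]
Iteration 2:
  c_2 = (1.325000 + 2.770000)/2 = 2.047500
  f(c_2) = f(2.047500) = -2.850624
  f(a) × f(c) ≥ 0, new interval: [2.047500, 2.770000]
Iteration 3:
  c_3 = (2.047500 + 2.770000)/2 = 2.408750
  f(c_3) = f(2.408750) = -1.204228
  f(a) × f(c) ≥ 0, new interval: [2.408750, 2.770000]
Iteration 4:
  c_4 = (2.408750 + 2.770000)/2 = 2.589375
  f(c_4) = f(2.589375) = 0.014941
  f(a) × f(c) < 0, new interval: [2.408750, 2.589375]
Iteration 5:
  c_5 = (2.408750 + 2.589375)/2 = 2.499062
  f(c_5) = f(2.499062) = -0.631324
  f(a) × f(c) ≥ 0, new interval: [2.499062, 2.589375]

After 5 iteration(s), the approximation is c_5 = 2.499062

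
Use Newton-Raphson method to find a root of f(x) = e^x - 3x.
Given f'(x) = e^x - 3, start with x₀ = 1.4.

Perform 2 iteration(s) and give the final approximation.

f(x) = e^x - 3x
f'(x) = e^x - 3
x₀ = 1.4

Newton-Raphson formula: x_{n+1} = x_n - f(x_n)/f'(x_n)

Iteration 1:
  f(1.400000) = -0.144800
  f'(1.400000) = 1.055200
  x_1 = 1.400000 - (-0.144800)/1.055200 = 1.537225
Iteration 2:
  f(1.537225) = 0.039989
  f'(1.537225) = 1.651665
  x_2 = 1.537225 - 0.039989/1.651665 = 1.513014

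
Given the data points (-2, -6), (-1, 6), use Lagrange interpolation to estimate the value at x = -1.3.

Lagrange interpolation formula:
P(x) = Σ yᵢ × Lᵢ(x)
where Lᵢ(x) = Π_{j≠i} (x - xⱼ)/(xᵢ - xⱼ)

L_0(-1.3) = (-1.3 - (-1))/(-2 - (-1)) = 0.300000
L_1(-1.3) = (-1.3 - (-2))/(-1 - (-2)) = 0.700000

P(-1.3) = (-6)×L_0(-1.3) + 6×L_1(-1.3)
P(-1.3) = 2.400000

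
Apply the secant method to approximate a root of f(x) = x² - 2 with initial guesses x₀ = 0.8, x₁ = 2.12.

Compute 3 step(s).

f(x) = x² - 2
x₀ = 0.8, x₁ = 2.12

Secant formula: x_{n+1} = x_n - f(x_n)(x_n - x_{n-1})/(f(x_n) - f(x_{n-1}))

Iteration 1:
  f(0.800000) = -1.360000
  f(2.120000) = 2.494400
  x_2 = 2.120000 - 2.494400×(2.120000 - 0.800000)/(2.494400 - (-1.360000))
       = 1.265753
Iteration 2:
  f(2.120000) = 2.494400
  f(1.265753) = -0.397868
  x_3 = 1.265753 - (-0.397868)×(1.265753 - 2.120000)/(-0.397868 - 2.494400)
       = 1.383266
Iteration 3:
  f(1.265753) = -0.397868
  f(1.383266) = -0.086575
  x_4 = 1.383266 - (-0.086575)×(1.383266 - 1.265753)/(-0.086575 - (-0.397868))
       = 1.415948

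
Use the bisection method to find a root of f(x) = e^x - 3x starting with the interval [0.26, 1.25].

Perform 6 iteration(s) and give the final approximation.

f(x) = e^x - 3x
Initial interval: [0.26, 1.25]

Iteration 1:
  c_1 = (0.260000 + 1.250000)/2 = 0.755000
  f(c_1) = f(0.755000) = -0.137388
  f(a) × f(c) < 0, new interval: [0.260000, 0.755000]
Iteration 2:
  c_2 = (0.260000 + 0.755000)/2 = 0.507500
  f(c_2) = f(0.507500) = 0.138633
  f(a) × f(c) ≥ 0, new interval: [0.507500, 0.755000]
Iteration 3:
  c_3 = (0.507500 + 0.755000)/2 = 0.631250
  f(c_3) = f(0.631250) = -0.013791
  f(a) × f(c) < 0, new interval: [0.507500, 0.631250]
Iteration 4:
  c_4 = (0.507500 + 0.631250)/2 = 0.569375
  f(c_4) = f(0.569375) = 0.059037
  f(a) × f(c) ≥ 0, new interval: [0.569375, 0.631250]
Iteration 5:
  c_5 = (0.569375 + 0.631250)/2 = 0.600313
  f(c_5) = f(0.600313) = 0.021751
  f(a) × f(c) ≥ 0, new interval: [0.600313, 0.631250]
Iteration 6:
  c_6 = (0.600313 + 0.631250)/2 = 0.615781
  f(c_6) = f(0.615781) = 0.003758
  f(a) × f(c) ≥ 0, new interval: [0.615781, 0.631250]

After 6 iteration(s), the approximation is c_6 = 0.615781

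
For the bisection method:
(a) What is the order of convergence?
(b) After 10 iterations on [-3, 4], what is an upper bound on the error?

(a) Bisection has linear (order 1) convergence; the error is halved each step.

(b) Error bound = (b-a)/2^n = (4 - (-3))/2^{10}
    = 7/2^{10}

(a) 1 (linear); (b) error ≤ 6.84e-03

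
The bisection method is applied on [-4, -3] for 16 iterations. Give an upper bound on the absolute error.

Bisection error bound: |error| ≤ (b-a)/2^n
|error| ≤ (-3 - (-4))/2^16 = 1/2^16
|error| ≤ 0.0000152588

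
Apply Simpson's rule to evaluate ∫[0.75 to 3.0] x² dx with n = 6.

f(x) = x²
a = 0.75, b = 3.0, n = 6
h = (b - a)/n = 0.375000

Simpson's rule: (h/3)[f(x₀) + 4f(x₁) + 2f(x₂) + ... + f(xₙ)]

x_0 = 0.7500, f(x_0) = 0.562500, coefficient = 1
x_1 = 1.1250, f(x_1) = 1.265625, coefficient = 4
x_2 = 1.5000, f(x_2) = 2.250000, coefficient = 2
x_3 = 1.8750, f(x_3) = 3.515625, coefficient = 4
x_4 = 2.2500, f(x_4) = 5.062500, coefficient = 2
x_5 = 2.6250, f(x_5) = 6.890625, coefficient = 4
x_6 = 3.0000, f(x_6) = 9.000000, coefficient = 1

I ≈ (0.375000/3) × 70.875000 = 8.859375
Exact value: 8.859375
Error: 0.000000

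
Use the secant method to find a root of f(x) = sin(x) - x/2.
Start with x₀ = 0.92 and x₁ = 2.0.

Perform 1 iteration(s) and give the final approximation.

f(x) = sin(x) - x/2
x₀ = 0.92, x₁ = 2.0

Secant formula: x_{n+1} = x_n - f(x_n)(x_n - x_{n-1})/(f(x_n) - f(x_{n-1}))

Iteration 1:
  f(0.920000) = 0.335602
  f(2.000000) = -0.090703
  x_2 = 2.000000 - (-0.090703)×(2.000000 - 0.920000)/(-0.090703 - 0.335602)
       = 1.770214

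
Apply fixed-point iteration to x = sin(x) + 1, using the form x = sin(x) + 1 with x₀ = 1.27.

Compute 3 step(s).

Equation: x = sin(x) + 1
Fixed-point form: x = sin(x) + 1
x₀ = 1.27

x_1 = g(1.270000) = 1.955101
x_2 = g(1.955101) = 1.927059
x_3 = g(1.927059) = 1.937207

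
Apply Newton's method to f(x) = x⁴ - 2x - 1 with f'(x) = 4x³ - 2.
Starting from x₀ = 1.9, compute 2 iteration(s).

f(x) = x⁴ - 2x - 1
f'(x) = 4x³ - 2
x₀ = 1.9

Newton-Raphson formula: x_{n+1} = x_n - f(x_n)/f'(x_n)

Iteration 1:
  f(1.900000) = 8.232100
  f'(1.900000) = 25.436000
  x_1 = 1.900000 - 8.232100/25.436000 = 1.576360
Iteration 2:
  f(1.576360) = 2.022066
  f'(1.576360) = 13.668465
  x_2 = 1.576360 - 2.022066/13.668465 = 1.428424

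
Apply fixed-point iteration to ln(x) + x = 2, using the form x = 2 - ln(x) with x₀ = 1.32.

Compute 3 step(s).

Equation: ln(x) + x = 2
Fixed-point form: x = 2 - ln(x)
x₀ = 1.32

x_1 = g(1.320000) = 1.722368
x_2 = g(1.722368) = 1.456300
x_3 = g(1.456300) = 1.624101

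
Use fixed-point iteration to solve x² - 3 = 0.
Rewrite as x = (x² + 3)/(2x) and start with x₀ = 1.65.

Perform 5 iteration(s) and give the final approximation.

Equation: x² - 3 = 0
Fixed-point form: x = (x² + 3)/(2x)
x₀ = 1.65

x_1 = g(1.650000) = 1.734091
x_2 = g(1.734091) = 1.732052
x_3 = g(1.732052) = 1.732051
x_4 = g(1.732051) = 1.732051
x_5 = g(1.732051) = 1.732051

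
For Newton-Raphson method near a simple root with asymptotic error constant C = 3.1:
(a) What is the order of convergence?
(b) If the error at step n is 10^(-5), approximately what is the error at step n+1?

(a) Newton-Raphson has quadratic (order 2) convergence near simple roots.
    This means |e_{n+1}| ≈ C|e_n|².

(b) With |e_n| = 10^(-5) and C = 3.1:
    |e_{n+1}| ≈ 3.1 × (10^(-5))² = 3.1 × 10^(-10)

(a) 2 (quadratic); (b) |e_{n+1}| ≈ 3.100e-10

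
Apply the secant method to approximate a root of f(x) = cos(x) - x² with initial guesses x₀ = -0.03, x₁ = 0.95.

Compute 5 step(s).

f(x) = cos(x) - x²
x₀ = -0.03, x₁ = 0.95

Secant formula: x_{n+1} = x_n - f(x_n)(x_n - x_{n-1})/(f(x_n) - f(x_{n-1}))

Iteration 1:
  f(-0.030000) = 0.998650
  f(0.950000) = -0.320817
  x_2 = 0.950000 - (-0.320817)×(0.950000 - (-0.030000))/(-0.320817 - 0.998650)
       = 0.711722
Iteration 2:
  f(0.950000) = -0.320817
  f(0.711722) = 0.250691
  x_3 = 0.711722 - 0.250691×(0.711722 - 0.950000)/(0.250691 - (-0.320817))
       = 0.816242
Iteration 3:
  f(0.711722) = 0.250691
  f(0.816242) = 0.018713
  x_4 = 0.816242 - 0.018713×(0.816242 - 0.711722)/(0.018713 - 0.250691)
       = 0.824673
Iteration 4:
  f(0.816242) = 0.018713
  f(0.824673) = -0.001289
  x_5 = 0.824673 - (-0.001289)×(0.824673 - 0.816242)/(-0.001289 - 0.018713)
       = 0.824130
Iteration 5:
  f(0.824673) = -0.001289
  f(0.824130) = 0.000006
  x_6 = 0.824130 - 0.000006×(0.824130 - 0.824673)/(0.000006 - (-0.001289))
       = 0.824132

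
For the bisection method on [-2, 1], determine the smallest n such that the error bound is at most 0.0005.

We need (b-a)/2^n ≤ 0.0005
(1 - (-2))/2^n ≤ 0.0005
3/2^n ≤ 0.0005
2^n ≥ 6000
n ≥ log₂(6000) = 12.55
n ≥ 13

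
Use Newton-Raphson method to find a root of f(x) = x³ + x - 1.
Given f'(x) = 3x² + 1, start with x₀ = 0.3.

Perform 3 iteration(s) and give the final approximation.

f(x) = x³ + x - 1
f'(x) = 3x² + 1
x₀ = 0.3

Newton-Raphson formula: x_{n+1} = x_n - f(x_n)/f'(x_n)

Iteration 1:
  f(0.300000) = -0.673000
  f'(0.300000) = 1.270000
  x_1 = 0.300000 - (-0.673000)/1.270000 = 0.829921
Iteration 2:
  f(0.829921) = 0.401546
  f'(0.829921) = 3.066308
  x_2 = 0.829921 - 0.401546/3.066308 = 0.698967
Iteration 3:
  f(0.698967) = 0.040451
  f'(0.698967) = 2.465665
  x_3 = 0.698967 - 0.040451/2.465665 = 0.682561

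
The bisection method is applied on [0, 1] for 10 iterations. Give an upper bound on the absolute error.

Bisection error bound: |error| ≤ (b-a)/2^n
|error| ≤ (1 - 0)/2^10 = 1/2^10
|error| ≤ 0.0009765625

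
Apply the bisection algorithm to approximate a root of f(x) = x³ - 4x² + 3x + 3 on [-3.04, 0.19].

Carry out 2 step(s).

f(x) = x³ - 4x² + 3x + 3
Initial interval: [-3.04, 0.19]

Iteration 1:
  c_1 = (-3.040000 + 0.190000)/2 = -1.425000
  f(c_1) = f(-1.425000) = -12.291141
  f(a) × f(c) ≥ 0, new interval: [-1.425000, 0.190000]
Iteration 2:
  c_2 = (-1.425000 + 0.190000)/2 = -0.617500
  f(c_2) = f(-0.617500) = -0.613182
  f(a) × f(c) ≥ 0, new interval: [-0.617500, 0.190000]

After 2 iteration(s), the approximation is c_2 = -0.617500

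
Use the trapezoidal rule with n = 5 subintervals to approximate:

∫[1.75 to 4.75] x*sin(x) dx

f(x) = x*sin(x)
a = 1.75, b = 4.75, n = 5
h = (b - a)/n = 0.600000

Trapezoidal rule: (h/2)[f(x₀) + 2f(x₁) + 2f(x₂) + ... + f(xₙ)]

x_0 = 1.7500, f(x_0) = 1.721975, coefficient = 1
x_1 = 2.3500, f(x_1) = 1.671962, coefficient = 2
x_2 = 2.9500, f(x_2) = 0.561747, coefficient = 2
x_3 = 3.5500, f(x_3) = -1.409876, coefficient = 2
x_4 = 4.1500, f(x_4) = -3.510832, coefficient = 2
x_5 = 4.7500, f(x_5) = -4.746641, coefficient = 1

I ≈ (0.600000/2) × -8.398664 = -2.519599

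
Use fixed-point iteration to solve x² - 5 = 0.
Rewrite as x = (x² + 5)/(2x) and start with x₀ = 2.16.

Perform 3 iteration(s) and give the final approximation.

Equation: x² - 5 = 0
Fixed-point form: x = (x² + 5)/(2x)
x₀ = 2.16

x_1 = g(2.160000) = 2.237407
x_2 = g(2.237407) = 2.236068
x_3 = g(2.236068) = 2.236068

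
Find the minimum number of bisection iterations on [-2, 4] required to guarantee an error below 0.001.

We need (b-a)/2^n ≤ 0.001
(4 - (-2))/2^n ≤ 0.001
6/2^n ≤ 0.001
2^n ≥ 6000
n ≥ log₂(6000) = 12.55
n ≥ 13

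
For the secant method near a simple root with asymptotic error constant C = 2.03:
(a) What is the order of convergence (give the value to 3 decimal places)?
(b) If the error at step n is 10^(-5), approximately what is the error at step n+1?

(a) Secant method has superlinear convergence with order φ = (1+√5)/2 ≈ 1.618.
    This means |e_{n+1}| ≈ C|e_n|^1.618.

(b) With |e_n| = 10^(-5) and C = 2.03:
    |e_{n+1}| ≈ 2.03 × (10^(-5))^1.618 = 2.03 × 10^(-8.09)

(a) ≈ 1.618 (golden ratio); (b) |e_{n+1}| ≈ 1.649e-08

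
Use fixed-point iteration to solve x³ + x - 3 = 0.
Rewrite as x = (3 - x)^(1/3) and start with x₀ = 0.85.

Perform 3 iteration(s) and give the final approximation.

Equation: x³ + x - 3 = 0
Fixed-point form: x = (3 - x)^(1/3)
x₀ = 0.85

x_1 = g(0.850000) = 1.290663
x_2 = g(1.290663) = 1.195664
x_3 = g(1.195664) = 1.217416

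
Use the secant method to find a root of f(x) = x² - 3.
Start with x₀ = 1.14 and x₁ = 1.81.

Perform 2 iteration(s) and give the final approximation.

f(x) = x² - 3
x₀ = 1.14, x₁ = 1.81

Secant formula: x_{n+1} = x_n - f(x_n)(x_n - x_{n-1})/(f(x_n) - f(x_{n-1}))

Iteration 1:
  f(1.140000) = -1.700400
  f(1.810000) = 0.276100
  x_2 = 1.810000 - 0.276100×(1.810000 - 1.140000)/(0.276100 - (-1.700400))
       = 1.716407
Iteration 2:
  f(1.810000) = 0.276100
  f(1.716407) = -0.053948
  x_3 = 1.716407 - (-0.053948)×(1.716407 - 1.810000)/(-0.053948 - 0.276100)
       = 1.731705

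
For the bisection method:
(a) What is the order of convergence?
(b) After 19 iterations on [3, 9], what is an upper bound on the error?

(a) Bisection has linear (order 1) convergence; the error is halved each step.

(b) Error bound = (b-a)/2^n = (9 - 3)/2^{19}
    = 6/2^{19}

(a) 1 (linear); (b) error ≤ 1.14e-05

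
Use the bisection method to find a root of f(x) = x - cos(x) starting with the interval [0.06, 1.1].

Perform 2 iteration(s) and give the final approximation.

f(x) = x - cos(x)
Initial interval: [0.06, 1.1]

Iteration 1:
  c_1 = (0.060000 + 1.100000)/2 = 0.580000
  f(c_1) = f(0.580000) = -0.256463
  f(a) × f(c) ≥ 0, new interval: [0.580000, 1.100000]
Iteration 2:
  c_2 = (0.580000 + 1.100000)/2 = 0.840000
  f(c_2) = f(0.840000) = 0.172537
  f(a) × f(c) < 0, new interval: [0.580000, 0.840000]

After 2 iteration(s), the approximation is c_2 = 0.840000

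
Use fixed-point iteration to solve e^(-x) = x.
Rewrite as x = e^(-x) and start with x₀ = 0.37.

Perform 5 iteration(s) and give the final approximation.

Equation: e^(-x) = x
Fixed-point form: x = e^(-x)
x₀ = 0.37

x_1 = g(0.370000) = 0.690734
x_2 = g(0.690734) = 0.501208
x_3 = g(0.501208) = 0.605798
x_4 = g(0.605798) = 0.545639
x_5 = g(0.545639) = 0.579472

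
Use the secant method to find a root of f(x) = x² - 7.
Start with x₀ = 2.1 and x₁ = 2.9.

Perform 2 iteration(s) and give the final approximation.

f(x) = x² - 7
x₀ = 2.1, x₁ = 2.9

Secant formula: x_{n+1} = x_n - f(x_n)(x_n - x_{n-1})/(f(x_n) - f(x_{n-1}))

Iteration 1:
  f(2.100000) = -2.590000
  f(2.900000) = 1.410000
  x_2 = 2.900000 - 1.410000×(2.900000 - 2.100000)/(1.410000 - (-2.590000))
       = 2.618000
Iteration 2:
  f(2.900000) = 1.410000
  f(2.618000) = -0.146076
  x_3 = 2.618000 - (-0.146076)×(2.618000 - 2.900000)/(-0.146076 - 1.410000)
       = 2.644473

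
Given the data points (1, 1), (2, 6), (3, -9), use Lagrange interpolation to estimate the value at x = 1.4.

Lagrange interpolation formula:
P(x) = Σ yᵢ × Lᵢ(x)
where Lᵢ(x) = Π_{j≠i} (x - xⱼ)/(xᵢ - xⱼ)

L_0(1.4) = (1.4 - 2)/(1 - 2) × (1.4 - 3)/(1 - 3) = 0.480000
L_1(1.4) = (1.4 - 1)/(2 - 1) × (1.4 - 3)/(2 - 3) = 0.640000
L_2(1.4) = (1.4 - 1)/(3 - 1) × (1.4 - 2)/(3 - 2) = -0.120000

P(1.4) = 1×L_0(1.4) + 6×L_1(1.4) + (-9)×L_2(1.4)
P(1.4) = 5.400000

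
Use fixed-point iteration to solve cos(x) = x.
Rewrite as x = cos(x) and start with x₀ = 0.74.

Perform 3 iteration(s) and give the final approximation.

Equation: cos(x) = x
Fixed-point form: x = cos(x)
x₀ = 0.74

x_1 = g(0.740000) = 0.738469
x_2 = g(0.738469) = 0.739500
x_3 = g(0.739500) = 0.738805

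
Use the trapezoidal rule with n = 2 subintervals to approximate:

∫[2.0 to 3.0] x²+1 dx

f(x) = x²+1
a = 2.0, b = 3.0, n = 2
h = (b - a)/n = 0.500000

Trapezoidal rule: (h/2)[f(x₀) + 2f(x₁) + 2f(x₂) + ... + f(xₙ)]

x_0 = 2.0000, f(x_0) = 5.000000, coefficient = 1
x_1 = 2.5000, f(x_1) = 7.250000, coefficient = 2
x_2 = 3.0000, f(x_2) = 10.000000, coefficient = 1

I ≈ (0.500000/2) × 29.500000 = 7.375000
Exact value: 7.333333
Error: 0.041667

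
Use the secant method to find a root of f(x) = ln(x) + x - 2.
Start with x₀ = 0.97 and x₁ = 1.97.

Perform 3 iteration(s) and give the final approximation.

f(x) = ln(x) + x - 2
x₀ = 0.97, x₁ = 1.97

Secant formula: x_{n+1} = x_n - f(x_n)(x_n - x_{n-1})/(f(x_n) - f(x_{n-1}))

Iteration 1:
  f(0.970000) = -1.060459
  f(1.970000) = 0.648034
  x_2 = 1.970000 - 0.648034×(1.970000 - 0.970000)/(0.648034 - (-1.060459))
       = 1.590699
Iteration 2:
  f(1.970000) = 0.648034
  f(1.590699) = 0.054872
  x_3 = 1.590699 - 0.054872×(1.590699 - 1.970000)/(0.054872 - 0.648034)
       = 1.555610
Iteration 3:
  f(1.590699) = 0.054872
  f(1.555610) = -0.002522
  x_4 = 1.555610 - (-0.002522)×(1.555610 - 1.590699)/(-0.002522 - 0.054872)
       = 1.557152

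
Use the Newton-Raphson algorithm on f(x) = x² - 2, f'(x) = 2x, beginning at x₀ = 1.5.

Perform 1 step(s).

f(x) = x² - 2
f'(x) = 2x
x₀ = 1.5

Newton-Raphson formula: x_{n+1} = x_n - f(x_n)/f'(x_n)

Iteration 1:
  f(1.500000) = 0.250000
  f'(1.500000) = 3.000000
  x_1 = 1.500000 - 0.250000/3.000000 = 1.416667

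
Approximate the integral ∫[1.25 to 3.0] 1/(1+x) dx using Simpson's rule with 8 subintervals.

f(x) = 1/(1+x)
a = 1.25, b = 3.0, n = 8
h = (b - a)/n = 0.218750

Simpson's rule: (h/3)[f(x₀) + 4f(x₁) + 2f(x₂) + ... + f(xₙ)]

x_0 = 1.2500, f(x_0) = 0.444444, coefficient = 1
x_1 = 1.4688, f(x_1) = 0.405063, coefficient = 4
x_2 = 1.6875, f(x_2) = 0.372093, coefficient = 2
x_3 = 1.9062, f(x_3) = 0.344086, coefficient = 4
x_4 = 2.1250, f(x_4) = 0.320000, coefficient = 2
x_5 = 2.3438, f(x_5) = 0.299065, coefficient = 4
x_6 = 2.5625, f(x_6) = 0.280702, coefficient = 2
x_7 = 2.7812, f(x_7) = 0.264463, coefficient = 4
x_8 = 3.0000, f(x_8) = 0.250000, coefficient = 1

I ≈ (0.218750/3) × 7.890744 = 0.575367
Exact value: 0.575364
Error: 0.000003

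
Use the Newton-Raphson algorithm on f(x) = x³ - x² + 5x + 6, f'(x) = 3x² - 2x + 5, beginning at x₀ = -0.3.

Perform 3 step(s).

f(x) = x³ - x² + 5x + 6
f'(x) = 3x² - 2x + 5
x₀ = -0.3

Newton-Raphson formula: x_{n+1} = x_n - f(x_n)/f'(x_n)

Iteration 1:
  f(-0.300000) = 4.383000
  f'(-0.300000) = 5.870000
  x_1 = -0.300000 - 4.383000/5.870000 = -1.046678
Iteration 2:
  f(-1.046678) = -1.475597
  f'(-1.046678) = 10.379961
  x_2 = -1.046678 - (-1.475597)/10.379961 = -0.904520
Iteration 3:
  f(-0.904520) = -0.080793
  f'(-0.904520) = 9.263507
  x_3 = -0.904520 - (-0.080793)/9.263507 = -0.895798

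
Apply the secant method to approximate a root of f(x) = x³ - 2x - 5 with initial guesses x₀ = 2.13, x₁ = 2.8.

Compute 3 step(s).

f(x) = x³ - 2x - 5
x₀ = 2.13, x₁ = 2.8

Secant formula: x_{n+1} = x_n - f(x_n)(x_n - x_{n-1})/(f(x_n) - f(x_{n-1}))

Iteration 1:
  f(2.130000) = 0.403597
  f(2.800000) = 11.352000
  x_2 = 2.800000 - 11.352000×(2.800000 - 2.130000)/(11.352000 - 0.403597)
       = 2.105301
Iteration 2:
  f(2.800000) = 11.352000
  f(2.105301) = 0.120712
  x_3 = 2.105301 - 0.120712×(2.105301 - 2.800000)/(0.120712 - 11.352000)
       = 2.097835
Iteration 3:
  f(2.105301) = 0.120712
  f(2.097835) = 0.036716
  x_4 = 2.097835 - 0.036716×(2.097835 - 2.105301)/(0.036716 - 0.120712)
       = 2.094571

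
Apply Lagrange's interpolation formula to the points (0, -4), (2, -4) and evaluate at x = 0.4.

Lagrange interpolation formula:
P(x) = Σ yᵢ × Lᵢ(x)
where Lᵢ(x) = Π_{j≠i} (x - xⱼ)/(xᵢ - xⱼ)

L_0(0.4) = (0.4 - 2)/(0 - 2) = 0.800000
L_1(0.4) = (0.4 - 0)/(2 - 0) = 0.200000

P(0.4) = (-4)×L_0(0.4) + (-4)×L_1(0.4)
P(0.4) = -4.000000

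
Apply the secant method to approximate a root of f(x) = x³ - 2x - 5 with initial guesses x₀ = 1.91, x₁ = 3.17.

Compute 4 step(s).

f(x) = x³ - 2x - 5
x₀ = 1.91, x₁ = 3.17

Secant formula: x_{n+1} = x_n - f(x_n)(x_n - x_{n-1})/(f(x_n) - f(x_{n-1}))

Iteration 1:
  f(1.910000) = -1.852129
  f(3.170000) = 20.515013
  x_2 = 3.170000 - 20.515013×(3.170000 - 1.910000)/(20.515013 - (-1.852129))
       = 2.014335
Iteration 2:
  f(3.170000) = 20.515013
  f(2.014335) = -0.855411
  x_3 = 2.014335 - (-0.855411)×(2.014335 - 3.170000)/(-0.855411 - 20.515013)
       = 2.060594
Iteration 3:
  f(2.014335) = -0.855411
  f(2.060594) = -0.371808
  x_4 = 2.060594 - (-0.371808)×(2.060594 - 2.014335)/(-0.371808 - (-0.855411))
       = 2.096159
Iteration 4:
  f(2.060594) = -0.371808
  f(2.096159) = 0.017958
  x_5 = 2.096159 - 0.017958×(2.096159 - 2.060594)/(0.017958 - (-0.371808))
       = 2.094520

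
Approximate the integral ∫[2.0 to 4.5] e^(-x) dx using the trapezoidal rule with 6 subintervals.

f(x) = e^(-x)
a = 2.0, b = 4.5, n = 6
h = (b - a)/n = 0.416667

Trapezoidal rule: (h/2)[f(x₀) + 2f(x₁) + 2f(x₂) + ... + f(xₙ)]

x_0 = 2.0000, f(x_0) = 0.135335, coefficient = 1
x_1 = 2.4167, f(x_1) = 0.089219, coefficient = 2
x_2 = 2.8333, f(x_2) = 0.058816, coefficient = 2
x_3 = 3.2500, f(x_3) = 0.038774, coefficient = 2
x_4 = 3.6667, f(x_4) = 0.025562, coefficient = 2
x_5 = 4.0833, f(x_5) = 0.016851, coefficient = 2
x_6 = 4.5000, f(x_6) = 0.011109, coefficient = 1

I ≈ (0.416667/2) × 0.604888 = 0.126018
Exact value: 0.124226
Error: 0.001792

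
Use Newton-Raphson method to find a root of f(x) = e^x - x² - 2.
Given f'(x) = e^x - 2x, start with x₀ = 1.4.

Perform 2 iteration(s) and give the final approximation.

f(x) = e^x - x² - 2
f'(x) = e^x - 2x
x₀ = 1.4

Newton-Raphson formula: x_{n+1} = x_n - f(x_n)/f'(x_n)

Iteration 1:
  f(1.400000) = 0.095200
  f'(1.400000) = 1.255200
  x_1 = 1.400000 - 0.095200/1.255200 = 1.324156
Iteration 2:
  f(1.324156) = 0.005622
  f'(1.324156) = 1.110699
  x_2 = 1.324156 - 0.005622/1.110699 = 1.319094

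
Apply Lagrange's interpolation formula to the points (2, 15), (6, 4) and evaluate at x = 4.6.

Lagrange interpolation formula:
P(x) = Σ yᵢ × Lᵢ(x)
where Lᵢ(x) = Π_{j≠i} (x - xⱼ)/(xᵢ - xⱼ)

L_0(4.6) = (4.6 - 6)/(2 - 6) = 0.350000
L_1(4.6) = (4.6 - 2)/(6 - 2) = 0.650000

P(4.6) = 15×L_0(4.6) + 4×L_1(4.6)
P(4.6) = 7.850000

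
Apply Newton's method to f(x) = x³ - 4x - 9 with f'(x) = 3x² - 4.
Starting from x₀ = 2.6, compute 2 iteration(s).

f(x) = x³ - 4x - 9
f'(x) = 3x² - 4
x₀ = 2.6

Newton-Raphson formula: x_{n+1} = x_n - f(x_n)/f'(x_n)

Iteration 1:
  f(2.600000) = -1.824000
  f'(2.600000) = 16.280000
  x_1 = 2.600000 - (-1.824000)/16.280000 = 2.712039
Iteration 2:
  f(2.712039) = 0.099318
  f'(2.712039) = 18.065472
  x_2 = 2.712039 - 0.099318/18.065472 = 2.706542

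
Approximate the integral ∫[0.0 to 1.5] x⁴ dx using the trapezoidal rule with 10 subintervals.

f(x) = x⁴
a = 0.0, b = 1.5, n = 10
h = (b - a)/n = 0.150000

Trapezoidal rule: (h/2)[f(x₀) + 2f(x₁) + 2f(x₂) + ... + f(xₙ)]

x_0 = 0.0000, f(x_0) = 0.000000, coefficient = 1
x_1 = 0.1500, f(x_1) = 0.000506, coefficient = 2
x_2 = 0.3000, f(x_2) = 0.008100, coefficient = 2
x_3 = 0.4500, f(x_3) = 0.041006, coefficient = 2
x_4 = 0.6000, f(x_4) = 0.129600, coefficient = 2
x_5 = 0.7500, f(x_5) = 0.316406, coefficient = 2
x_6 = 0.9000, f(x_6) = 0.656100, coefficient = 2
x_7 = 1.0500, f(x_7) = 1.215506, coefficient = 2
x_8 = 1.2000, f(x_8) = 2.073600, coefficient = 2
x_9 = 1.3500, f(x_9) = 3.321506, coefficient = 2
x_10 = 1.5000, f(x_10) = 5.062500, coefficient = 1

I ≈ (0.150000/2) × 20.587162 = 1.544037
Exact value: 1.518750
Error: 0.025287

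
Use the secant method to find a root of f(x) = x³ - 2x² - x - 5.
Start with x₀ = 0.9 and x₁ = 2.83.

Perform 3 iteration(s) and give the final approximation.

f(x) = x³ - 2x² - x - 5
x₀ = 0.9, x₁ = 2.83

Secant formula: x_{n+1} = x_n - f(x_n)(x_n - x_{n-1})/(f(x_n) - f(x_{n-1}))

Iteration 1:
  f(0.900000) = -6.791000
  f(2.830000) = -1.182613
  x_2 = 2.830000 - (-1.182613)×(2.830000 - 0.900000)/(-1.182613 - (-6.791000))
       = 3.236970
Iteration 2:
  f(2.830000) = -1.182613
  f(3.236970) = 4.723964
  x_3 = 3.236970 - 4.723964×(3.236970 - 2.830000)/(4.723964 - (-1.182613))
       = 2.911483
Iteration 3:
  f(3.236970) = 4.723964
  f(2.911483) = -0.185080
  x_4 = 2.911483 - (-0.185080)×(2.911483 - 3.236970)/(-0.185080 - 4.723964)
       = 2.923755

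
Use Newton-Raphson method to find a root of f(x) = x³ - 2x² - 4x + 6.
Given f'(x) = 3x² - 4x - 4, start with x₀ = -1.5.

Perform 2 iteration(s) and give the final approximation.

f(x) = x³ - 2x² - 4x + 6
f'(x) = 3x² - 4x - 4
x₀ = -1.5

Newton-Raphson formula: x_{n+1} = x_n - f(x_n)/f'(x_n)

Iteration 1:
  f(-1.500000) = 4.125000
  f'(-1.500000) = 8.750000
  x_1 = -1.500000 - 4.125000/8.750000 = -1.971429
Iteration 2:
  f(-1.971429) = -1.549364
  f'(-1.971429) = 15.545306
  x_2 = -1.971429 - (-1.549364)/15.545306 = -1.871761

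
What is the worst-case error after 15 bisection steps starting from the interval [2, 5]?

Bisection error bound: |error| ≤ (b-a)/2^n
|error| ≤ (5 - 2)/2^15 = 3/2^15
|error| ≤ 0.0000915527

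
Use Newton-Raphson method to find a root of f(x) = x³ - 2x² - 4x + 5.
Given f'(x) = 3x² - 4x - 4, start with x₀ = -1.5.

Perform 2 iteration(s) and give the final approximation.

f(x) = x³ - 2x² - 4x + 5
f'(x) = 3x² - 4x - 4
x₀ = -1.5

Newton-Raphson formula: x_{n+1} = x_n - f(x_n)/f'(x_n)

Iteration 1:
  f(-1.500000) = 3.125000
  f'(-1.500000) = 8.750000
  x_1 = -1.500000 - 3.125000/8.750000 = -1.857143
Iteration 2:
  f(-1.857143) = -0.874636
  f'(-1.857143) = 13.775510
  x_2 = -1.857143 - (-0.874636)/13.775510 = -1.793651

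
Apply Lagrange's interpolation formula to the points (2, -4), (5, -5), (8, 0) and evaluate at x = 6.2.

Lagrange interpolation formula:
P(x) = Σ yᵢ × Lᵢ(x)
where Lᵢ(x) = Π_{j≠i} (x - xⱼ)/(xᵢ - xⱼ)

L_0(6.2) = (6.2 - 5)/(2 - 5) × (6.2 - 8)/(2 - 8) = -0.120000
L_1(6.2) = (6.2 - 2)/(5 - 2) × (6.2 - 8)/(5 - 8) = 0.840000
L_2(6.2) = (6.2 - 2)/(8 - 2) × (6.2 - 5)/(8 - 5) = 0.280000

P(6.2) = (-4)×L_0(6.2) + (-5)×L_1(6.2) + 0×L_2(6.2)
P(6.2) = -3.720000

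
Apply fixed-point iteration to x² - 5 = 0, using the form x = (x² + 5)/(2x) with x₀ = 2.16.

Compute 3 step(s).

Equation: x² - 5 = 0
Fixed-point form: x = (x² + 5)/(2x)
x₀ = 2.16

x_1 = g(2.160000) = 2.237407
x_2 = g(2.237407) = 2.236068
x_3 = g(2.236068) = 2.236068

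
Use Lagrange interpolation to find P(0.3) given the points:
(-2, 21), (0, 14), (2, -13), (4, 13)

Lagrange interpolation formula:
P(x) = Σ yᵢ × Lᵢ(x)
where Lᵢ(x) = Π_{j≠i} (x - xⱼ)/(xᵢ - xⱼ)

L_0(0.3) = (0.3 - 0)/(-2 - 0) × (0.3 - 2)/(-2 - 2) × (0.3 - 4)/(-2 - 4) = -0.039313
L_1(0.3) = (0.3 - (-2))/(0 - (-2)) × (0.3 - 2)/(0 - 2) × (0.3 - 4)/(0 - 4) = 0.904187
L_2(0.3) = (0.3 - (-2))/(2 - (-2)) × (0.3 - 0)/(2 - 0) × (0.3 - 4)/(2 - 4) = 0.159562
L_3(0.3) = (0.3 - (-2))/(4 - (-2)) × (0.3 - 0)/(4 - 0) × (0.3 - 2)/(4 - 2) = -0.024437

P(0.3) = 21×L_0(0.3) + 14×L_1(0.3) + (-13)×L_2(0.3) + 13×L_3(0.3)
P(0.3) = 9.441062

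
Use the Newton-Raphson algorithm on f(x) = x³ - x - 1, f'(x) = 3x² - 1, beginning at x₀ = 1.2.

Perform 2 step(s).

f(x) = x³ - x - 1
f'(x) = 3x² - 1
x₀ = 1.2

Newton-Raphson formula: x_{n+1} = x_n - f(x_n)/f'(x_n)

Iteration 1:
  f(1.200000) = -0.472000
  f'(1.200000) = 3.320000
  x_1 = 1.200000 - (-0.472000)/3.320000 = 1.342169
Iteration 2:
  f(1.342169) = 0.075636
  f'(1.342169) = 4.404250
  x_2 = 1.342169 - 0.075636/4.404250 = 1.324995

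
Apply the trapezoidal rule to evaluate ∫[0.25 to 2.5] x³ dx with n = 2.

f(x) = x³
a = 0.25, b = 2.5, n = 2
h = (b - a)/n = 1.125000

Trapezoidal rule: (h/2)[f(x₀) + 2f(x₁) + 2f(x₂) + ... + f(xₙ)]

x_0 = 0.2500, f(x_0) = 0.015625, coefficient = 1
x_1 = 1.3750, f(x_1) = 2.599609, coefficient = 2
x_2 = 2.5000, f(x_2) = 15.625000, coefficient = 1

I ≈ (1.125000/2) × 20.839844 = 11.722412
Exact value: 9.764648
Error: 1.957764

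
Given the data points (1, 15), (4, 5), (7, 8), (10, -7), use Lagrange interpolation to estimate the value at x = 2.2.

Lagrange interpolation formula:
P(x) = Σ yᵢ × Lᵢ(x)
where Lᵢ(x) = Π_{j≠i} (x - xⱼ)/(xᵢ - xⱼ)

L_0(2.2) = (2.2 - 4)/(1 - 4) × (2.2 - 7)/(1 - 7) × (2.2 - 10)/(1 - 10) = 0.416000
L_1(2.2) = (2.2 - 1)/(4 - 1) × (2.2 - 7)/(4 - 7) × (2.2 - 10)/(4 - 10) = 0.832000
L_2(2.2) = (2.2 - 1)/(7 - 1) × (2.2 - 4)/(7 - 4) × (2.2 - 10)/(7 - 10) = -0.312000
L_3(2.2) = (2.2 - 1)/(10 - 1) × (2.2 - 4)/(10 - 4) × (2.2 - 7)/(10 - 7) = 0.064000

P(2.2) = 15×L_0(2.2) + 5×L_1(2.2) + 8×L_2(2.2) + (-7)×L_3(2.2)
P(2.2) = 7.456000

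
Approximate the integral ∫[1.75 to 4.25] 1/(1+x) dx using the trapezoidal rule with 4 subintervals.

f(x) = 1/(1+x)
a = 1.75, b = 4.25, n = 4
h = (b - a)/n = 0.625000

Trapezoidal rule: (h/2)[f(x₀) + 2f(x₁) + 2f(x₂) + ... + f(xₙ)]

x_0 = 1.7500, f(x_0) = 0.363636, coefficient = 1
x_1 = 2.3750, f(x_1) = 0.296296, coefficient = 2
x_2 = 3.0000, f(x_2) = 0.250000, coefficient = 2
x_3 = 3.6250, f(x_3) = 0.216216, coefficient = 2
x_4 = 4.2500, f(x_4) = 0.190476, coefficient = 1

I ≈ (0.625000/2) × 2.079138 = 0.649730
Exact value: 0.646627
Error: 0.003103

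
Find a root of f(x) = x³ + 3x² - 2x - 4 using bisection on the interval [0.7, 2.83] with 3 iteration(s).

f(x) = x³ + 3x² - 2x - 4
Initial interval: [0.7, 2.83]

Iteration 1:
  c_1 = (0.700000 + 2.830000)/2 = 1.765000
  f(c_1) = f(1.765000) = 7.314047
  f(a) × f(c) < 0, new interval: [0.700000, 1.765000]
Iteration 2:
  c_2 = (0.700000 + 1.765000)/2 = 1.232500
  f(c_2) = f(1.232500) = -0.035594
  f(a) × f(c) ≥ 0, new interval: [1.232500, 1.765000]
Iteration 3:
  c_3 = (1.232500 + 1.765000)/2 = 1.498750
  f(c_3) = f(1.498750) = 3.107824
  f(a) × f(c) < 0, new interval: [1.232500, 1.498750]

After 3 iteration(s), the approximation is c_3 = 1.498750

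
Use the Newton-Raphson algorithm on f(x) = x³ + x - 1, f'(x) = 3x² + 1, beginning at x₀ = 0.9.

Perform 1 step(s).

f(x) = x³ + x - 1
f'(x) = 3x² + 1
x₀ = 0.9

Newton-Raphson formula: x_{n+1} = x_n - f(x_n)/f'(x_n)

Iteration 1:
  f(0.900000) = 0.629000
  f'(0.900000) = 3.430000
  x_1 = 0.900000 - 0.629000/3.430000 = 0.716618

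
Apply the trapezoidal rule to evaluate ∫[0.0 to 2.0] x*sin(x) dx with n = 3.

f(x) = x*sin(x)
a = 0.0, b = 2.0, n = 3
h = (b - a)/n = 0.666667

Trapezoidal rule: (h/2)[f(x₀) + 2f(x₁) + 2f(x₂) + ... + f(xₙ)]

x_0 = 0.0000, f(x_0) = 0.000000, coefficient = 1
x_1 = 0.6667, f(x_1) = 0.412247, coefficient = 2
x_2 = 1.3333, f(x_2) = 1.295917, coefficient = 2
x_3 = 2.0000, f(x_3) = 1.818595, coefficient = 1

I ≈ (0.666667/2) × 5.234922 = 1.744974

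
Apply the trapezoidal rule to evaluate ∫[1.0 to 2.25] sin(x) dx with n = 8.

f(x) = sin(x)
a = 1.0, b = 2.25, n = 8
h = (b - a)/n = 0.156250

Trapezoidal rule: (h/2)[f(x₀) + 2f(x₁) + 2f(x₂) + ... + f(xₙ)]

x_0 = 1.0000, f(x_0) = 0.841471, coefficient = 1
x_1 = 1.1562, f(x_1) = 0.915299, coefficient = 2
x_2 = 1.3125, f(x_2) = 0.966827, coefficient = 2
x_3 = 1.4688, f(x_3) = 0.994798, coefficient = 2
x_4 = 1.6250, f(x_4) = 0.998531, coefficient = 2
x_5 = 1.7812, f(x_5) = 0.977936, coefficient = 2
x_6 = 1.9375, f(x_6) = 0.933514, coefficient = 2
x_7 = 2.0938, f(x_7) = 0.866348, coefficient = 2
x_8 = 2.2500, f(x_8) = 0.778073, coefficient = 1

I ≈ (0.156250/2) × 14.926050 = 1.166098
Exact value: 1.168476
Error: 0.002378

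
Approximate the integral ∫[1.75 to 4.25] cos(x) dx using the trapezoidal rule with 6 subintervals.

f(x) = cos(x)
a = 1.75, b = 4.25, n = 6
h = (b - a)/n = 0.416667

Trapezoidal rule: (h/2)[f(x₀) + 2f(x₁) + 2f(x₂) + ... + f(xₙ)]

x_0 = 1.7500, f(x_0) = -0.178246, coefficient = 1
x_1 = 2.1667, f(x_1) = -0.561229, coefficient = 2
x_2 = 2.5833, f(x_2) = -0.848178, coefficient = 2
x_3 = 3.0000, f(x_3) = -0.989992, coefficient = 2
x_4 = 3.4167, f(x_4) = -0.962405, coefficient = 2
x_5 = 3.8333, f(x_5) = -0.770137, coefficient = 2
x_6 = 4.2500, f(x_6) = -0.446087, coefficient = 1

I ≈ (0.416667/2) × -8.888218 = -1.851712
Exact value: -1.878975
Error: 0.027263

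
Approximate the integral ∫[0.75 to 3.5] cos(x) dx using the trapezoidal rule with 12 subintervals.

f(x) = cos(x)
a = 0.75, b = 3.5, n = 12
h = (b - a)/n = 0.229167

Trapezoidal rule: (h/2)[f(x₀) + 2f(x₁) + 2f(x₂) + ... + f(xₙ)]

x_0 = 0.7500, f(x_0) = 0.731689, coefficient = 1
x_1 = 0.9792, f(x_1) = 0.557714, coefficient = 2
x_2 = 1.2083, f(x_2) = 0.354578, coefficient = 2
x_3 = 1.4375, f(x_3) = 0.132902, coefficient = 2
x_4 = 1.6667, f(x_4) = -0.095724, coefficient = 2
x_5 = 1.8958, f(x_5) = -0.319344, coefficient = 2
x_6 = 2.1250, f(x_6) = -0.526266, coefficient = 2
x_7 = 2.3542, f(x_7) = -0.705671, coefficient = 2
x_8 = 2.5833, f(x_8) = -0.848178, coefficient = 2
x_9 = 2.8125, f(x_9) = -0.946336, coefficient = 2
x_10 = 3.0417, f(x_10) = -0.995012, coefficient = 2
x_11 = 3.2708, f(x_11) = -0.991660, coefficient = 2
x_12 = 3.5000, f(x_12) = -0.936457, coefficient = 1

I ≈ (0.229167/2) × -8.970761 = -1.027900
Exact value: -1.032422
Error: 0.004522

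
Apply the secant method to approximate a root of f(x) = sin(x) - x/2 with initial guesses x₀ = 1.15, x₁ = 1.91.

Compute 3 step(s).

f(x) = sin(x) - x/2
x₀ = 1.15, x₁ = 1.91

Secant formula: x_{n+1} = x_n - f(x_n)(x_n - x_{n-1})/(f(x_n) - f(x_{n-1}))

Iteration 1:
  f(1.150000) = 0.337764
  f(1.910000) = -0.011980
  x_2 = 1.910000 - (-0.011980)×(1.910000 - 1.150000)/(-0.011980 - 0.337764)
       = 1.883967
Iteration 2:
  f(1.910000) = -0.011980
  f(1.883967) = 0.009378
  x_3 = 1.883967 - 0.009378×(1.883967 - 1.910000)/(0.009378 - (-0.011980))
       = 1.895398
Iteration 3:
  f(1.883967) = 0.009378
  f(1.895398) = 0.000079
  x_4 = 1.895398 - 0.000079×(1.895398 - 1.883967)/(0.000079 - 0.009378)
       = 1.895495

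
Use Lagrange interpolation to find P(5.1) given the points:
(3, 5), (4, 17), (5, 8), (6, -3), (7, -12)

Lagrange interpolation formula:
P(x) = Σ yᵢ × Lᵢ(x)
where Lᵢ(x) = Π_{j≠i} (x - xⱼ)/(xᵢ - xⱼ)

L_0(5.1) = (5.1 - 4)/(3 - 4) × (5.1 - 5)/(3 - 5) × (5.1 - 6)/(3 - 6) × (5.1 - 7)/(3 - 7) = 0.007837
L_1(5.1) = (5.1 - 3)/(4 - 3) × (5.1 - 5)/(4 - 5) × (5.1 - 6)/(4 - 6) × (5.1 - 7)/(4 - 7) = -0.059850
L_2(5.1) = (5.1 - 3)/(5 - 3) × (5.1 - 4)/(5 - 4) × (5.1 - 6)/(5 - 6) × (5.1 - 7)/(5 - 7) = 0.987525
L_3(5.1) = (5.1 - 3)/(6 - 3) × (5.1 - 4)/(6 - 4) × (5.1 - 5)/(6 - 5) × (5.1 - 7)/(6 - 7) = 0.073150
L_4(5.1) = (5.1 - 3)/(7 - 3) × (5.1 - 4)/(7 - 4) × (5.1 - 5)/(7 - 5) × (5.1 - 6)/(7 - 6) = -0.008662

P(5.1) = 5×L_0(5.1) + 17×L_1(5.1) + 8×L_2(5.1) + (-3)×L_3(5.1) + (-12)×L_4(5.1)
P(5.1) = 6.806438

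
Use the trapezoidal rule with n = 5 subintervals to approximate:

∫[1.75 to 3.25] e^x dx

f(x) = e^x
a = 1.75, b = 3.25, n = 5
h = (b - a)/n = 0.300000

Trapezoidal rule: (h/2)[f(x₀) + 2f(x₁) + 2f(x₂) + ... + f(xₙ)]

x_0 = 1.7500, f(x_0) = 5.754603, coefficient = 1
x_1 = 2.0500, f(x_1) = 7.767901, coefficient = 2
x_2 = 2.3500, f(x_2) = 10.485570, coefficient = 2
x_3 = 2.6500, f(x_3) = 14.154039, coefficient = 2
x_4 = 2.9500, f(x_4) = 19.105954, coefficient = 2
x_5 = 3.2500, f(x_5) = 25.790340, coefficient = 1

I ≈ (0.300000/2) × 134.571869 = 20.185780
Exact value: 20.035737
Error: 0.150043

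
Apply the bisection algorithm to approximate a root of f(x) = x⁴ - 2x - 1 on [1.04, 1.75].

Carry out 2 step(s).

f(x) = x⁴ - 2x - 1
Initial interval: [1.04, 1.75]

Iteration 1:
  c_1 = (1.040000 + 1.750000)/2 = 1.395000
  f(c_1) = f(1.395000) = -0.002987
  f(a) × f(c) ≥ 0, new interval: [1.395000, 1.750000]
Iteration 2:
  c_2 = (1.395000 + 1.750000)/2 = 1.572500
  f(c_2) = f(1.572500) = 1.969523
  f(a) × f(c) < 0, new interval: [1.395000, 1.572500]

After 2 iteration(s), the approximation is c_2 = 1.572500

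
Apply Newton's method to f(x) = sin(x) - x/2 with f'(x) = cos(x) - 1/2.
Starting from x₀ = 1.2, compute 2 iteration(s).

f(x) = sin(x) - x/2
f'(x) = cos(x) - 1/2
x₀ = 1.2

Newton-Raphson formula: x_{n+1} = x_n - f(x_n)/f'(x_n)

Iteration 1:
  f(1.200000) = 0.332039
  f'(1.200000) = -0.137642
  x_1 = 1.200000 - 0.332039/(-0.137642) = 3.612334
Iteration 2:
  f(3.612334) = -2.259714
  f'(3.612334) = -1.391232
  x_2 = 3.612334 - (-2.259714)/(-1.391232) = 1.988080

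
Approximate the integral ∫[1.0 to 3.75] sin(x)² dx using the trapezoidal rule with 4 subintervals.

f(x) = sin(x)²
a = 1.0, b = 3.75, n = 4
h = (b - a)/n = 0.687500

Trapezoidal rule: (h/2)[f(x₀) + 2f(x₁) + 2f(x₂) + ... + f(xₙ)]

x_0 = 1.0000, f(x_0) = 0.708073, coefficient = 1
x_1 = 1.6875, f(x_1) = 0.986442, coefficient = 2
x_2 = 2.3750, f(x_2) = 0.481199, coefficient = 2
x_3 = 3.0625, f(x_3) = 0.006243, coefficient = 2
x_4 = 3.7500, f(x_4) = 0.326682, coefficient = 1

I ≈ (0.687500/2) × 3.982523 = 1.368992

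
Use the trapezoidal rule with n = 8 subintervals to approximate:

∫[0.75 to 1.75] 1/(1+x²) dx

f(x) = 1/(1+x²)
a = 0.75, b = 1.75, n = 8
h = (b - a)/n = 0.125000

Trapezoidal rule: (h/2)[f(x₀) + 2f(x₁) + 2f(x₂) + ... + f(xₙ)]

x_0 = 0.7500, f(x_0) = 0.640000, coefficient = 1
x_1 = 0.8750, f(x_1) = 0.566372, coefficient = 2
x_2 = 1.0000, f(x_2) = 0.500000, coefficient = 2
x_3 = 1.1250, f(x_3) = 0.441379, coefficient = 2
x_4 = 1.2500, f(x_4) = 0.390244, coefficient = 2
x_5 = 1.3750, f(x_5) = 0.345946, coefficient = 2
x_6 = 1.5000, f(x_6) = 0.307692, coefficient = 2
x_7 = 1.6250, f(x_7) = 0.274678, coefficient = 2
x_8 = 1.7500, f(x_8) = 0.246154, coefficient = 1

I ≈ (0.125000/2) × 6.538776 = 0.408674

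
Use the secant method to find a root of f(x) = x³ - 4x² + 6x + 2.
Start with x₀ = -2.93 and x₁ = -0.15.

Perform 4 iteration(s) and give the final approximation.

f(x) = x³ - 4x² + 6x + 2
x₀ = -2.93, x₁ = -0.15

Secant formula: x_{n+1} = x_n - f(x_n)(x_n - x_{n-1})/(f(x_n) - f(x_{n-1}))

Iteration 1:
  f(-2.930000) = -75.073357
  f(-0.150000) = 1.006625
  x_2 = -0.150000 - 1.006625×(-0.150000 - (-2.930000))/(1.006625 - (-75.073357))
       = -0.186783
Iteration 2:
  f(-0.150000) = 1.006625
  f(-0.186783) = 0.733237
  x_3 = -0.186783 - 0.733237×(-0.186783 - (-0.150000))/(0.733237 - 1.006625)
       = -0.285435
Iteration 3:
  f(-0.186783) = 0.733237
  f(-0.285435) = -0.061757
  x_4 = -0.285435 - (-0.061757)×(-0.285435 - (-0.186783))/(-0.061757 - 0.733237)
       = -0.277771
Iteration 4:
  f(-0.285435) = -0.061757
  f(-0.277771) = 0.003312
  x_5 = -0.277771 - 0.003312×(-0.277771 - (-0.285435))/(0.003312 - (-0.061757))
       = -0.278161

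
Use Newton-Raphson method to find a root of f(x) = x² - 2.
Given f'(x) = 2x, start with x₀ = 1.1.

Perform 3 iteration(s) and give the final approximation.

f(x) = x² - 2
f'(x) = 2x
x₀ = 1.1

Newton-Raphson formula: x_{n+1} = x_n - f(x_n)/f'(x_n)

Iteration 1:
  f(1.100000) = -0.790000
  f'(1.100000) = 2.200000
  x_1 = 1.100000 - (-0.790000)/2.200000 = 1.459091
Iteration 2:
  f(1.459091) = 0.128946
  f'(1.459091) = 2.918182
  x_2 = 1.459091 - 0.128946/2.918182 = 1.414904
Iteration 3:
  f(1.414904) = 0.001953
  f'(1.414904) = 2.829807
  x_3 = 1.414904 - 0.001953/2.829807 = 1.414214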